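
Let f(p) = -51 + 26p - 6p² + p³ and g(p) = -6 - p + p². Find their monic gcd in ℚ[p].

By polynomial division,
  p³ - 6p² + 26p - 51 = (p - 5)(p² - p - 6) + (27p - 81)
  p² - p - 6 = ((1/27)p + 2/27)(27p - 81) + (0)
Last nonzero remainder: 27p - 81. Dividing through by 27 gives the monic gcd p - 3.

-3 + p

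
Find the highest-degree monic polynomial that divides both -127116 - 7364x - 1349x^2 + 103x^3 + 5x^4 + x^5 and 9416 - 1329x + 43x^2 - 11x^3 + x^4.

Repeated division with remainder:
  x^5 + 5x^4 + 103x^3 - 1349x^2 - 7364x - 127116 = (x + 16)(x^4 - 11x^3 + 43x^2 - 1329x + 9416) + (236x^3 - 708x^2 + 4484x - 277772)
  x^4 - 11x^3 + 43x^2 - 1329x + 9416 = ((1/236)x - 2/59)(236x^3 - 708x^2 + 4484x - 277772) + (0)
Last nonzero remainder: 236x^3 - 708x^2 + 4484x - 277772. Dividing through by 236 gives the monic gcd x^3 - 3x^2 + 19x - 1177.

-1177 + 19x - 3x^2 + x^3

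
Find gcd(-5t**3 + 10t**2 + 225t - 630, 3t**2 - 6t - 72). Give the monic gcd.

t - 6

Apply the Euclidean algorithm:
  -5t**3 + 10t**2 + 225t - 630 = (-(5/3)t)(3t**2 - 6t - 72) + (105t - 630)
  3t**2 - 6t - 72 = ((1/35)t + 4/35)(105t - 630) + (0)
Last nonzero remainder: 105t - 630. Dividing through by 105 gives the monic gcd t - 6.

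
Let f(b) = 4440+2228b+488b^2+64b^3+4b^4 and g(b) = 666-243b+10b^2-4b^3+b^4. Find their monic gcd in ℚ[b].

37+5b+b^2

By polynomial division,
  4b^4+64b^3+488b^2+2228b+4440 = (4)(b^4-4b^3+10b^2-243b+666) + (80b^3+448b^2+3200b+1776)
  b^4-4b^3+10b^2-243b+666 = ((1/80)b-3/25)(80b^3+448b^2+3200b+1776) + ((594/25)b^2+(594/5)b+21978/25)
  80b^3+448b^2+3200b+1776 = ((1000/297)b+200/99)((594/25)b^2+(594/5)b+21978/25) + (0)
Last nonzero remainder: (594/25)b^2+(594/5)b+21978/25. Dividing through by 594/25 gives the monic gcd b^2+5b+37.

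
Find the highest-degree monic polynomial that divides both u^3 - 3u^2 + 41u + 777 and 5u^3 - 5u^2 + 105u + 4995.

u^2 - 10u + 111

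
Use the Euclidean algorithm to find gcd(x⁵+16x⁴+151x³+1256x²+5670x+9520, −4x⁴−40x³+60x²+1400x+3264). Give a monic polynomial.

x³+16x²+81x+136

By polynomial division,
  x⁵+16x⁴+151x³+1256x²+5670x+9520 = (−(1/4)x−3/2)(−4x⁴−40x³+60x²+1400x+3264) + (106x³+1696x²+8586x+14416)
  −4x⁴−40x³+60x²+1400x+3264 = (−(2/53)x+12/53)(106x³+1696x²+8586x+14416) + (0)
Last nonzero remainder: 106x³+1696x²+8586x+14416. Dividing through by 106 gives the monic gcd x³+16x²+81x+136.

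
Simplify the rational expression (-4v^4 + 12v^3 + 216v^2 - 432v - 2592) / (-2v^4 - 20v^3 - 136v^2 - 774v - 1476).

Apply the Euclidean algorithm:
  -4v^4 + 12v^3 + 216v^2 - 432v - 2592 = (2)(-2v^4 - 20v^3 - 136v^2 - 774v - 1476) + (52v^3 + 488v^2 + 1116v + 360)
  -2v^4 - 20v^3 - 136v^2 - 774v - 1476 = (-(1/26)v - 4/169)(52v^3 + 488v^2 + 1116v + 360) + (-(13778/169)v^2 - (124002/169)v - 248004/169)
  52v^3 + 488v^2 + 1116v + 360 = (-(4394/6889)v - 1690/6889)(-(13778/169)v^2 - (124002/169)v - 248004/169) + (0)
Last nonzero remainder: -(13778/169)v^2 - (124002/169)v - 248004/169. Dividing through by -13778/169 gives the monic gcd v^2 + 9v + 18.
Cancel v^2 + 9v + 18 from numerator and denominator to get the reduced form.

(2v^2 - 24v + 72)/(v^2 + v + 41)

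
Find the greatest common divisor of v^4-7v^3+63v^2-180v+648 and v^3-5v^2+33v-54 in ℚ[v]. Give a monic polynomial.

v^2-3v+27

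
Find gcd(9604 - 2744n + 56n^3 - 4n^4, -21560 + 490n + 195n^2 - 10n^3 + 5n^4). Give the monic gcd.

Repeated division with remainder:
  -4n^4 + 56n^3 - 2744n + 9604 = (-4/5)(5n^4 - 10n^3 + 195n^2 + 490n - 21560) + (48n^3 + 156n^2 - 2352n - 7644)
  5n^4 - 10n^3 + 195n^2 + 490n - 21560 = ((5/48)n - 35/64)(48n^3 + 156n^2 - 2352n - 7644) + ((8405/16)n^2 - 411845/16)
  48n^3 + 156n^2 - 2352n - 7644 = ((768/8405)n + 2496/8405)((8405/16)n^2 - 411845/16) + (0)
Last nonzero remainder: (8405/16)n^2 - 411845/16. Dividing through by 8405/16 gives the monic gcd n^2 - 49.

-49 + n^2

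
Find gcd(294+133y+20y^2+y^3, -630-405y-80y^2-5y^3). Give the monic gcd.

Repeated division with remainder:
  y^3+20y^2+133y+294 = (-1/5)(-5y^3-80y^2-405y-630) + (4y^2+52y+168)
  -5y^3-80y^2-405y-630 = (-(5/4)y-15/4)(4y^2+52y+168) + (0)
Last nonzero remainder: 4y^2+52y+168. Dividing through by 4 gives the monic gcd y^2+13y+42.

42+13y+y^2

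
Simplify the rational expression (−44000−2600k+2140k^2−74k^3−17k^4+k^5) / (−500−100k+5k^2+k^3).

(440+26k−17k^2+k^3)/(5+k)

Euclidean algorithm in ℚ[k]:
  k^5−17k^4−74k^3+2140k^2−2600k−44000 = (k^2−22k+136)(k^3+5k^2−100k−500) + (−240k^2+24000)
  k^3+5k^2−100k−500 = (−(1/240)k−1/48)(−240k^2+24000) + (0)
Last nonzero remainder: −240k^2+24000. Dividing through by −240 gives the monic gcd k^2−100.
Cancel k^2−100 from numerator and denominator to get the reduced form.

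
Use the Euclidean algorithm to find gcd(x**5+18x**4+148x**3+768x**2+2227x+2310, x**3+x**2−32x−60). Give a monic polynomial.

x**2+7x+10

Repeated division with remainder:
  x**5+18x**4+148x**3+768x**2+2227x+2310 = (x**2+17x+163)(x**3+x**2−32x−60) + (1209x**2+8463x+12090)
  x**3+x**2−32x−60 = ((1/1209)x−2/403)(1209x**2+8463x+12090) + (0)
Last nonzero remainder: 1209x**2+8463x+12090. Dividing through by 1209 gives the monic gcd x**2+7x+10.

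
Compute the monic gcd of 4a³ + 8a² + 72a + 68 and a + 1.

a + 1

Euclidean algorithm in ℚ[a]:
  4a³ + 8a² + 72a + 68 = (4a² + 4a + 68)(a + 1) + (0)
The last nonzero remainder a + 1 is already monic.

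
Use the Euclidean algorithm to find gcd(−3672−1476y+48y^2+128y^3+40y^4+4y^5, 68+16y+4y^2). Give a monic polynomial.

By polynomial division,
  4y^5+40y^4+128y^3+48y^2−1476y−3672 = (y^3+6y^2−9y−54)(4y^2+16y+68) + (0)
Last nonzero remainder: 4y^2+16y+68. Dividing through by 4 gives the monic gcd y^2+4y+17.

17+4y+y^2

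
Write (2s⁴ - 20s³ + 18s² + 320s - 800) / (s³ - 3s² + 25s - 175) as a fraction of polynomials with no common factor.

(2s³ - 10s² - 32s + 160)/(s² + 2s + 35)

Apply the Euclidean algorithm:
  2s⁴ - 20s³ + 18s² + 320s - 800 = (2s - 14)(s³ - 3s² + 25s - 175) + (-74s² + 1020s - 3250)
  s³ - 3s² + 25s - 175 = (-(1/74)s - 399/2738)(-74s² + 1020s - 3250) + ((177590/1369)s - 887950/1369)
  -74s² + 1020s - 3250 = (-(50653/88795)s + 88985/17759)((177590/1369)s - 887950/1369) + (0)
Last nonzero remainder: (177590/1369)s - 887950/1369. Dividing through by 177590/1369 gives the monic gcd s - 5.
Cancel s - 5 from numerator and denominator to get the reduced form.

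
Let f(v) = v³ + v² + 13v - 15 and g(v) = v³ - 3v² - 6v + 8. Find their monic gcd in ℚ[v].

By polynomial division,
  v³ + v² + 13v - 15 = (v³ - 3v² - 6v + 8) + (4v² + 19v - 23)
  v³ - 3v² - 6v + 8 = ((1/4)v - 31/16)(4v² + 19v - 23) + ((585/16)v - 585/16)
  4v² + 19v - 23 = ((64/585)v + 368/585)((585/16)v - 585/16) + (0)
Last nonzero remainder: (585/16)v - 585/16. Dividing through by 585/16 gives the monic gcd v - 1.

v - 1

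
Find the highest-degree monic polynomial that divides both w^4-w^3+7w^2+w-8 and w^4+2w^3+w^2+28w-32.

w^3-2w^2+9w-8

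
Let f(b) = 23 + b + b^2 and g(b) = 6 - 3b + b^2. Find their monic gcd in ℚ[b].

Repeated division with remainder:
  b^2 + b + 23 = (b^2 - 3b + 6) + (4b + 17)
  b^2 - 3b + 6 = ((1/4)b - 29/16)(4b + 17) + (589/16)
  4b + 17 = ((64/589)b + 272/589)(589/16) + (0)
The last nonzero remainder is the constant 589/16, so the polynomials are coprime and gcd = 1.

1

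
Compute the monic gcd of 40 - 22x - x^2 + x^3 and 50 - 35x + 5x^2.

Euclidean algorithm in ℚ[x]:
  x^3 - x^2 - 22x + 40 = ((1/5)x + 6/5)(5x^2 - 35x + 50) + (10x - 20)
  5x^2 - 35x + 50 = ((1/2)x - 5/2)(10x - 20) + (0)
Last nonzero remainder: 10x - 20. Dividing through by 10 gives the monic gcd x - 2.

-2 + x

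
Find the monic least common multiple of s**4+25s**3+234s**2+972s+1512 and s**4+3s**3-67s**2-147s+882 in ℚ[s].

Apply the Euclidean algorithm:
  s**4+25s**3+234s**2+972s+1512 = (s**4+3s**3-67s**2-147s+882) + (22s**3+301s**2+1119s+630)
  s**4+3s**3-67s**2-147s+882 = ((1/22)s-235/484)(22s**3+301s**2+1119s+630) + ((13689/484)s**2+(177957/484)s+287469/242)
  22s**3+301s**2+1119s+630 = ((10648/13689)s+2420/4563)((13689/484)s**2+(177957/484)s+287469/242) + (0)
Last nonzero remainder: (13689/484)s**2+(177957/484)s+287469/242. Dividing through by 13689/484 gives the monic gcd s**2+13s+42.
Then lcm(f, g) = f·g / gcd(f, g); expanding and making the result monic gives the answer.

s**6+15s**5+5s**4-843s**3-3294s**2+5292s+31752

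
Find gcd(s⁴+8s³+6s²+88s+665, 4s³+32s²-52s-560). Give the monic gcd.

s²+12s+35

By polynomial division,
  s⁴+8s³+6s²+88s+665 = ((1/4)s)(4s³+32s²-52s-560) + (19s²+228s+665)
  4s³+32s²-52s-560 = ((4/19)s-16/19)(19s²+228s+665) + (0)
Last nonzero remainder: 19s²+228s+665. Dividing through by 19 gives the monic gcd s²+12s+35.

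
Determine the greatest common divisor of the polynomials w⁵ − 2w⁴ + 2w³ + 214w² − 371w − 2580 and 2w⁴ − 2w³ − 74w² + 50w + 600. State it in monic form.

By polynomial division,
  w⁵ − 2w⁴ + 2w³ + 214w² − 371w − 2580 = ((1/2)w − 1/2)(2w⁴ − 2w³ − 74w² + 50w + 600) + (38w³ + 152w² − 646w − 2280)
  2w⁴ − 2w³ − 74w² + 50w + 600 = ((1/19)w − 5/19)(38w³ + 152w² − 646w − 2280) + (0)
Last nonzero remainder: 38w³ + 152w² − 646w − 2280. Dividing through by 38 gives the monic gcd w³ + 4w² − 17w − 60.

w³ + 4w² − 17w − 60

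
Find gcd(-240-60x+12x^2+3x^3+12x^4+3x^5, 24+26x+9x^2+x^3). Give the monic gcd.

8+6x+x^2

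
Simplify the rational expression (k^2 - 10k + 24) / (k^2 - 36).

(k - 4)/(k + 6)

Euclidean algorithm in ℚ[k]:
  k^2 - 10k + 24 = (k^2 - 36) + (-10k + 60)
  k^2 - 36 = (-(1/10)k - 3/5)(-10k + 60) + (0)
Last nonzero remainder: -10k + 60. Dividing through by -10 gives the monic gcd k - 6.
Cancel k - 6 from numerator and denominator to get the reduced form.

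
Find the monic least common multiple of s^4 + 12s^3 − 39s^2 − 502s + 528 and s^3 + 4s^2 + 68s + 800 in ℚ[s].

s^6 + 8s^5 + 13s^4 + 854s^3 − 1364s^2 − 52312s + 52800

By polynomial division,
  s^4 + 12s^3 − 39s^2 − 502s + 528 = (s + 8)(s^3 + 4s^2 + 68s + 800) + (−139s^2 − 1846s − 5872)
  s^3 + 4s^2 + 68s + 800 = (−(1/139)s + 1290/19321)(−139s^2 − 1846s − 5872) + ((2878960/19321)s + 23031680/19321)
  −139s^2 − 1846s − 5872 = (−(2685619/2878960)s − 7090807/1439480)((2878960/19321)s + 23031680/19321) + (0)
Last nonzero remainder: (2878960/19321)s + 23031680/19321. Dividing through by 2878960/19321 gives the monic gcd s + 8.
Then lcm(f, g) = f·g / gcd(f, g); expanding and making the result monic gives the answer.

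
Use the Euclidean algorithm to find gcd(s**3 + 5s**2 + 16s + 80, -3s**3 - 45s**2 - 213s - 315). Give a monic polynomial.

Euclidean algorithm in ℚ[s]:
  s**3 + 5s**2 + 16s + 80 = (-1/3)(-3s**3 - 45s**2 - 213s - 315) + (-10s**2 - 55s - 25)
  -3s**3 - 45s**2 - 213s - 315 = ((3/10)s + 57/20)(-10s**2 - 55s - 25) + (-(195/4)s - 975/4)
  -10s**2 - 55s - 25 = ((8/39)s + 4/39)(-(195/4)s - 975/4) + (0)
Last nonzero remainder: -(195/4)s - 975/4. Dividing through by -195/4 gives the monic gcd s + 5.

s + 5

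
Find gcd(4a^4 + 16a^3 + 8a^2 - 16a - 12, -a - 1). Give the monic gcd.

By polynomial division,
  4a^4 + 16a^3 + 8a^2 - 16a - 12 = (-4a^3 - 12a^2 + 4a + 12)(-a - 1) + (0)
Last nonzero remainder: -a - 1. Dividing through by -1 gives the monic gcd a + 1.

a + 1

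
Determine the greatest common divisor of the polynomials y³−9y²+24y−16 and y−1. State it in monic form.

y−1

Apply the Euclidean algorithm:
  y³−9y²+24y−16 = (y²−8y+16)(y−1) + (0)
The last nonzero remainder y−1 is already monic.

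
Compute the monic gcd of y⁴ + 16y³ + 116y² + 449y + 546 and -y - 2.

Repeated division with remainder:
  y⁴ + 16y³ + 116y² + 449y + 546 = (-y³ - 14y² - 88y - 273)(-y - 2) + (0)
Last nonzero remainder: -y - 2. Dividing through by -1 gives the monic gcd y + 2.

y + 2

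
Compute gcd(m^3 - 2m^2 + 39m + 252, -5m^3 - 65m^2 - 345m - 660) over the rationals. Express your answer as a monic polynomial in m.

Repeated division with remainder:
  m^3 - 2m^2 + 39m + 252 = (-1/5)(-5m^3 - 65m^2 - 345m - 660) + (-15m^2 - 30m + 120)
  -5m^3 - 65m^2 - 345m - 660 = ((1/3)m + 11/3)(-15m^2 - 30m + 120) + (-275m - 1100)
  -15m^2 - 30m + 120 = ((3/55)m - 6/55)(-275m - 1100) + (0)
Last nonzero remainder: -275m - 1100. Dividing through by -275 gives the monic gcd m + 4.

m + 4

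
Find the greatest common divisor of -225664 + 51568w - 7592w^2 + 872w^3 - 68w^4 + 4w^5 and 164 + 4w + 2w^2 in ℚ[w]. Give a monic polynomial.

82 + 2w + w^2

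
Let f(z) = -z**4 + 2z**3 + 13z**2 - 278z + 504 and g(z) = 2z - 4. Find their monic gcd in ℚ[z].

z - 2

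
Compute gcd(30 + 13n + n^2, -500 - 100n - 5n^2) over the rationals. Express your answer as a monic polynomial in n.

By polynomial division,
  n^2 + 13n + 30 = (-1/5)(-5n^2 - 100n - 500) + (-7n - 70)
  -5n^2 - 100n - 500 = ((5/7)n + 50/7)(-7n - 70) + (0)
Last nonzero remainder: -7n - 70. Dividing through by -7 gives the monic gcd n + 10.

10 + n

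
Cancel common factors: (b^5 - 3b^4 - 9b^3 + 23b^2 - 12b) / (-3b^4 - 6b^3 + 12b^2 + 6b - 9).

(-b^2 + 4b)/(3b + 3)

Apply the Euclidean algorithm:
  b^5 - 3b^4 - 9b^3 + 23b^2 - 12b = (-(1/3)b + 5/3)(-3b^4 - 6b^3 + 12b^2 + 6b - 9) + (5b^3 + 5b^2 - 25b + 15)
  -3b^4 - 6b^3 + 12b^2 + 6b - 9 = (-(3/5)b - 3/5)(5b^3 + 5b^2 - 25b + 15) + (0)
Last nonzero remainder: 5b^3 + 5b^2 - 25b + 15. Dividing through by 5 gives the monic gcd b^3 + b^2 - 5b + 3.
Cancel b^3 + b^2 - 5b + 3 from numerator and denominator to get the reduced form.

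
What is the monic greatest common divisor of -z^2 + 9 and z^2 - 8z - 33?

By polynomial division,
  -z^2 + 9 = (-1)(z^2 - 8z - 33) + (-8z - 24)
  z^2 - 8z - 33 = (-(1/8)z + 11/8)(-8z - 24) + (0)
Last nonzero remainder: -8z - 24. Dividing through by -8 gives the monic gcd z + 3.

z + 3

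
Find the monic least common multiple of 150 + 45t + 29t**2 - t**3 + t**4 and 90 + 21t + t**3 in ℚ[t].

450 + 285t + 132t**2 + 26t**3 + 2t**4 + t**5

By polynomial division,
  t**4 - t**3 + 29t**2 + 45t + 150 = (t - 1)(t**3 + 21t + 90) + (8t**2 - 24t + 240)
  t**3 + 21t + 90 = ((1/8)t + 3/8)(8t**2 - 24t + 240) + (0)
Last nonzero remainder: 8t**2 - 24t + 240. Dividing through by 8 gives the monic gcd t**2 - 3t + 30.
Then lcm(f, g) = f·g / gcd(f, g); expanding and making the result monic gives the answer.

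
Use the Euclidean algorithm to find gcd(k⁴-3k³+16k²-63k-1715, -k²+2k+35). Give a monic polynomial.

k²-2k-35

Apply the Euclidean algorithm:
  k⁴-3k³+16k²-63k-1715 = (-k²+k-49)(-k²+2k+35) + (0)
Last nonzero remainder: -k²+2k+35. Dividing through by -1 gives the monic gcd k²-2k-35.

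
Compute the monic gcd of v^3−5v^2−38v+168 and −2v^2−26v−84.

Repeated division with remainder:
  v^3−5v^2−38v+168 = (−(1/2)v+9)(−2v^2−26v−84) + (154v+924)
  −2v^2−26v−84 = (−(1/77)v−1/11)(154v+924) + (0)
Last nonzero remainder: 154v+924. Dividing through by 154 gives the monic gcd v+6.

v+6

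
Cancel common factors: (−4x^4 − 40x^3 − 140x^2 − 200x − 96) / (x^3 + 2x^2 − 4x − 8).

(−4x^3 − 32x^2 − 76x − 48)/(x^2 − 4)

Repeated division with remainder:
  −4x^4 − 40x^3 − 140x^2 − 200x − 96 = (−4x − 32)(x^3 + 2x^2 − 4x − 8) + (−92x^2 − 360x − 352)
  x^3 + 2x^2 − 4x − 8 = (−(1/92)x + 11/529)(−92x^2 − 360x − 352) + (−(180/529)x − 360/529)
  −92x^2 − 360x − 352 = ((12167/45)x + 23276/45)(−(180/529)x − 360/529) + (0)
Last nonzero remainder: −(180/529)x − 360/529. Dividing through by −180/529 gives the monic gcd x + 2.
Cancel x + 2 from numerator and denominator to get the reduced form.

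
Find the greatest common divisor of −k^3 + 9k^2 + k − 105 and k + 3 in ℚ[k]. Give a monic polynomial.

Repeated division with remainder:
  −k^3 + 9k^2 + k − 105 = (−k^2 + 12k − 35)(k + 3) + (0)
The last nonzero remainder k + 3 is already monic.

k + 3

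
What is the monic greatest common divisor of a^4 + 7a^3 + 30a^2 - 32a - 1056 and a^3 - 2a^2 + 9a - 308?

a^2 + 5a + 44

Repeated division with remainder:
  a^4 + 7a^3 + 30a^2 - 32a - 1056 = (a + 9)(a^3 - 2a^2 + 9a - 308) + (39a^2 + 195a + 1716)
  a^3 - 2a^2 + 9a - 308 = ((1/39)a - 7/39)(39a^2 + 195a + 1716) + (0)
Last nonzero remainder: 39a^2 + 195a + 1716. Dividing through by 39 gives the monic gcd a^2 + 5a + 44.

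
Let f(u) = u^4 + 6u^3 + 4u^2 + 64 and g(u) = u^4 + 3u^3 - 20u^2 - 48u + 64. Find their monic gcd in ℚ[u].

u^2 + 8u + 16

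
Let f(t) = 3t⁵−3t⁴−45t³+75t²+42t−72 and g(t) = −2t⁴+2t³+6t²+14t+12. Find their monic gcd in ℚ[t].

t²−2t−3

By polynomial division,
  3t⁵−3t⁴−45t³+75t²+42t−72 = (−(3/2)t)(−2t⁴+2t³+6t²+14t+12) + (−36t³+96t²+60t−72)
  −2t⁴+2t³+6t²+14t+12 = ((1/18)t+5/54)(−36t³+96t²+60t−72) + (−(56/9)t²+(112/9)t+56/3)
  −36t³+96t²+60t−72 = ((81/14)t−27/7)(−(56/9)t²+(112/9)t+56/3) + (0)
Last nonzero remainder: −(56/9)t²+(112/9)t+56/3. Dividing through by −56/9 gives the monic gcd t²−2t−3.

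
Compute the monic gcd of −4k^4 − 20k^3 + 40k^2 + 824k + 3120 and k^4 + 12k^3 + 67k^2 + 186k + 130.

Apply the Euclidean algorithm:
  −4k^4 − 20k^3 + 40k^2 + 824k + 3120 = (−4)(k^4 + 12k^3 + 67k^2 + 186k + 130) + (28k^3 + 308k^2 + 1568k + 3640)
  k^4 + 12k^3 + 67k^2 + 186k + 130 = ((1/28)k + 1/28)(28k^3 + 308k^2 + 1568k + 3640) + (0)
Last nonzero remainder: 28k^3 + 308k^2 + 1568k + 3640. Dividing through by 28 gives the monic gcd k^3 + 11k^2 + 56k + 130.

k^3 + 11k^2 + 56k + 130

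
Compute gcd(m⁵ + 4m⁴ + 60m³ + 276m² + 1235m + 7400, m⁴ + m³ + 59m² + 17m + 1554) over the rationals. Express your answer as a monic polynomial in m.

By polynomial division,
  m⁵ + 4m⁴ + 60m³ + 276m² + 1235m + 7400 = (m + 3)(m⁴ + m³ + 59m² + 17m + 1554) + (-2m³ + 82m² - 370m + 2738)
  m⁴ + m³ + 59m² + 17m + 1554 = (-(1/2)m - 21)(-2m³ + 82m² - 370m + 2738) + (1596m² - 6384m + 59052)
  -2m³ + 82m² - 370m + 2738 = (-(1/798)m + 37/798)(1596m² - 6384m + 59052) + (0)
Last nonzero remainder: 1596m² - 6384m + 59052. Dividing through by 1596 gives the monic gcd m² - 4m + 37.

m² - 4m + 37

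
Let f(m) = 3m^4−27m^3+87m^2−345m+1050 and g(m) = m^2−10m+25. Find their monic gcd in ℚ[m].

Repeated division with remainder:
  3m^4−27m^3+87m^2−345m+1050 = (3m^2+3m+42)(m^2−10m+25) + (0)
The last nonzero remainder m^2−10m+25 is already monic.

m^2−10m+25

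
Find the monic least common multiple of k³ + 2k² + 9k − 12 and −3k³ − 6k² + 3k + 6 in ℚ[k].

Repeated division with remainder:
  k³ + 2k² + 9k − 12 = (−1/3)(−3k³ − 6k² + 3k + 6) + (10k − 10)
  −3k³ − 6k² + 3k + 6 = (−(3/10)k² − (9/10)k − 3/5)(10k − 10) + (0)
Last nonzero remainder: 10k − 10. Dividing through by 10 gives the monic gcd k − 1.
Then lcm(f, g) = f·g / gcd(f, g); expanding and making the result monic gives the answer.

k⁵ + 5k⁴ + 17k³ + 19k² − 18k − 24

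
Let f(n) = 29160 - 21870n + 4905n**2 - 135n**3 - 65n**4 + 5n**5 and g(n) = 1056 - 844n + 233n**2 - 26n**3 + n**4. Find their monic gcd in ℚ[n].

12 - 7n + n**2

Euclidean algorithm in ℚ[n]:
  5n**5 - 65n**4 - 135n**3 + 4905n**2 - 21870n + 29160 = (5n + 65)(n**4 - 26n**3 + 233n**2 - 844n + 1056) + (390n**3 - 6020n**2 + 27710n - 39480)
  n**4 - 26n**3 + 233n**2 - 844n + 1056 = ((1/390)n - 206/7605)(390n**3 - 6020n**2 + 27710n - 39480) + (-(1700/1521)n**2 + (11900/1521)n - 6800/507)
  390n**3 - 6020n**2 + 27710n - 39480 = (-(59319/170)n + 500409/170)(-(1700/1521)n**2 + (11900/1521)n - 6800/507) + (0)
Last nonzero remainder: -(1700/1521)n**2 + (11900/1521)n - 6800/507. Dividing through by -1700/1521 gives the monic gcd n**2 - 7n + 12.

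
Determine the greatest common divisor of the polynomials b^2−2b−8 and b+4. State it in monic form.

Euclidean algorithm in ℚ[b]:
  b^2−2b−8 = (b−6)(b+4) + (16)
  b+4 = ((1/16)b+1/4)(16) + (0)
The last nonzero remainder is the constant 16, so the polynomials are coprime and gcd = 1.

1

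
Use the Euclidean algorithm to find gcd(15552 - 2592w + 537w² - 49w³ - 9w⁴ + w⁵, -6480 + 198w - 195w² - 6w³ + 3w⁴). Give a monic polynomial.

Apply the Euclidean algorithm:
  w⁵ - 9w⁴ - 49w³ + 537w² - 2592w + 15552 = ((1/3)w - 7/3)(3w⁴ - 6w³ - 195w² + 198w - 6480) + (2w³ + 16w² + 30w + 432)
  3w⁴ - 6w³ - 195w² + 198w - 6480 = ((3/2)w - 15)(2w³ + 16w² + 30w + 432) + (0)
Last nonzero remainder: 2w³ + 16w² + 30w + 432. Dividing through by 2 gives the monic gcd w³ + 8w² + 15w + 216.

216 + 15w + 8w² + w³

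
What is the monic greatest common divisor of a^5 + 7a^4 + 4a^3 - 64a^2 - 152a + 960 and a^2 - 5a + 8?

a^2 - 5a + 8

By polynomial division,
  a^5 + 7a^4 + 4a^3 - 64a^2 - 152a + 960 = (a^3 + 12a^2 + 56a + 120)(a^2 - 5a + 8) + (0)
The last nonzero remainder a^2 - 5a + 8 is already monic.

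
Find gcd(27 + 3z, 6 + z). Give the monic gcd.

1

Repeated division with remainder:
  3z + 27 = (3)(z + 6) + (9)
  z + 6 = ((1/9)z + 2/3)(9) + (0)
The last nonzero remainder is the constant 9, so the polynomials are coprime and gcd = 1.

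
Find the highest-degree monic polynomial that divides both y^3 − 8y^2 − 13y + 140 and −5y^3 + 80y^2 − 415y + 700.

By polynomial division,
  y^3 − 8y^2 − 13y + 140 = (−1/5)(−5y^3 + 80y^2 − 415y + 700) + (8y^2 − 96y + 280)
  −5y^3 + 80y^2 − 415y + 700 = (−(5/8)y + 5/2)(8y^2 − 96y + 280) + (0)
Last nonzero remainder: 8y^2 − 96y + 280. Dividing through by 8 gives the monic gcd y^2 − 12y + 35.

y^2 − 12y + 35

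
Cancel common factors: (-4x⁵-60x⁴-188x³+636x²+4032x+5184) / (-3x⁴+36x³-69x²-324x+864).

(4x³+64x²+300x+432)/(3x²-33x+72)

Apply the Euclidean algorithm:
  -4x⁵-60x⁴-188x³+636x²+4032x+5184 = ((4/3)x+36)(-3x⁴+36x³-69x²-324x+864) + (-1392x³+3552x²+14544x-25920)
  -3x⁴+36x³-69x²-324x+864 = ((1/464)x-137/6728)(-1392x³+3552x²+14544x-25920) + (-(23562/841)x²+(23562/841)x+282744/841)
  -1392x³+3552x²+14544x-25920 = ((195112/3927)x-100920/1309)(-(23562/841)x²+(23562/841)x+282744/841) + (0)
Last nonzero remainder: -(23562/841)x²+(23562/841)x+282744/841. Dividing through by -23562/841 gives the monic gcd x²-x-12.
Cancel x²-x-12 from numerator and denominator to get the reduced form.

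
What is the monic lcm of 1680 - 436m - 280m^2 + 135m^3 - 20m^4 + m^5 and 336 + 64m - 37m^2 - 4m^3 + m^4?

Euclidean algorithm in ℚ[m]:
  m^5 - 20m^4 + 135m^3 - 280m^2 - 436m + 1680 = (m - 16)(m^4 - 4m^3 - 37m^2 + 64m + 336) + (108m^3 - 936m^2 + 252m + 7056)
  m^4 - 4m^3 - 37m^2 + 64m + 336 = ((1/108)m + 7/162)(108m^3 - 936m^2 + 252m + 7056) + ((10/9)m^2 - (110/9)m + 280/9)
  108m^3 - 936m^2 + 252m + 7056 = ((486/5)m + 1134/5)((10/9)m^2 - (110/9)m + 280/9) + (0)
Last nonzero remainder: (10/9)m^2 - (110/9)m + 280/9. Dividing through by 10/9 gives the monic gcd m^2 - 11m + 28.
Then lcm(f, g) = f·g / gcd(f, g); expanding and making the result monic gives the answer.

20160 + 6528m - 4732m^2 - 776m^3 + 425m^4 + 7m^5 - 13m^6 + m^7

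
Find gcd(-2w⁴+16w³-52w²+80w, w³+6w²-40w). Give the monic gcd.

w²-4w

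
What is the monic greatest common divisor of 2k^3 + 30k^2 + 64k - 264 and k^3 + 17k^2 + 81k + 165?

Repeated division with remainder:
  2k^3 + 30k^2 + 64k - 264 = (2)(k^3 + 17k^2 + 81k + 165) + (-4k^2 - 98k - 594)
  k^3 + 17k^2 + 81k + 165 = (-(1/4)k + 15/8)(-4k^2 - 98k - 594) + ((465/4)k + 5115/4)
  -4k^2 - 98k - 594 = (-(16/465)k - 72/155)((465/4)k + 5115/4) + (0)
Last nonzero remainder: (465/4)k + 5115/4. Dividing through by 465/4 gives the monic gcd k + 11.

k + 11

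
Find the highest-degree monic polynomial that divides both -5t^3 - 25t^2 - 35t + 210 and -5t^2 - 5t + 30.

t - 2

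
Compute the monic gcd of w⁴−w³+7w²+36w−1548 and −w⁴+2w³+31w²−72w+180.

w²−36

Euclidean algorithm in ℚ[w]:
  w⁴−w³+7w²+36w−1548 = (−1)(−w⁴+2w³+31w²−72w+180) + (w³+38w²−36w−1368)
  −w⁴+2w³+31w²−72w+180 = (−w+40)(w³+38w²−36w−1368) + (−1525w²+54900)
  w³+38w²−36w−1368 = (−(1/1525)w−38/1525)(−1525w²+54900) + (0)
Last nonzero remainder: −1525w²+54900. Dividing through by −1525 gives the monic gcd w²−36.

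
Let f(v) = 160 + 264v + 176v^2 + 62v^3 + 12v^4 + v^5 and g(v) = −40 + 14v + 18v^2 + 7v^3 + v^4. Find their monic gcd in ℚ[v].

40 + 26v + 8v^2 + v^3

Euclidean algorithm in ℚ[v]:
  v^5 + 12v^4 + 62v^3 + 176v^2 + 264v + 160 = (v + 5)(v^4 + 7v^3 + 18v^2 + 14v − 40) + (9v^3 + 72v^2 + 234v + 360)
  v^4 + 7v^3 + 18v^2 + 14v − 40 = ((1/9)v − 1/9)(9v^3 + 72v^2 + 234v + 360) + (0)
Last nonzero remainder: 9v^3 + 72v^2 + 234v + 360. Dividing through by 9 gives the monic gcd v^3 + 8v^2 + 26v + 40.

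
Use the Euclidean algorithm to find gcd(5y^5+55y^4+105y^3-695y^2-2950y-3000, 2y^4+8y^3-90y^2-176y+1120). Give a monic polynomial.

y^2+y-20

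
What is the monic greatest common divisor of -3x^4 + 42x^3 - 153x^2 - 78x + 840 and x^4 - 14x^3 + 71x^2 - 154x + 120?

x^2 - 9x + 20

Apply the Euclidean algorithm:
  -3x^4 + 42x^3 - 153x^2 - 78x + 840 = (-3)(x^4 - 14x^3 + 71x^2 - 154x + 120) + (60x^2 - 540x + 1200)
  x^4 - 14x^3 + 71x^2 - 154x + 120 = ((1/60)x^2 - (1/12)x + 1/10)(60x^2 - 540x + 1200) + (0)
Last nonzero remainder: 60x^2 - 540x + 1200. Dividing through by 60 gives the monic gcd x^2 - 9x + 20.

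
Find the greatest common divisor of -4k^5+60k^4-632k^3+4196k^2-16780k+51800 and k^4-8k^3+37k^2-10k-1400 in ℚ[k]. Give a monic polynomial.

Apply the Euclidean algorithm:
  -4k^5+60k^4-632k^3+4196k^2-16780k+51800 = (-4k+28)(k^4-8k^3+37k^2-10k-1400) + (-260k^3+3120k^2-22100k+91000)
  k^4-8k^3+37k^2-10k-1400 = (-(1/260)k-1/65)(-260k^3+3120k^2-22100k+91000) + (0)
Last nonzero remainder: -260k^3+3120k^2-22100k+91000. Dividing through by -260 gives the monic gcd k^3-12k^2+85k-350.

k^3-12k^2+85k-350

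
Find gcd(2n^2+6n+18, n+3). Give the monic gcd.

Apply the Euclidean algorithm:
  2n^2+6n+18 = (2n)(n+3) + (18)
  n+3 = ((1/18)n+1/6)(18) + (0)
The last nonzero remainder is the constant 18, so the polynomials are coprime and gcd = 1.

1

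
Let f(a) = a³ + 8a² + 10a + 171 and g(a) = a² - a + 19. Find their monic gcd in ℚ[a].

a² - a + 19

Euclidean algorithm in ℚ[a]:
  a³ + 8a² + 10a + 171 = (a + 9)(a² - a + 19) + (0)
The last nonzero remainder a² - a + 19 is already monic.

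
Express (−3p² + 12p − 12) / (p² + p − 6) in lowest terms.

(−3p + 6)/(p + 3)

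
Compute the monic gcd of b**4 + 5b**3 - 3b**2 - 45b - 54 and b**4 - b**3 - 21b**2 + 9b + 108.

Repeated division with remainder:
  b**4 + 5b**3 - 3b**2 - 45b - 54 = (b**4 - b**3 - 21b**2 + 9b + 108) + (6b**3 + 18b**2 - 54b - 162)
  b**4 - b**3 - 21b**2 + 9b + 108 = ((1/6)b - 2/3)(6b**3 + 18b**2 - 54b - 162) + (0)
Last nonzero remainder: 6b**3 + 18b**2 - 54b - 162. Dividing through by 6 gives the monic gcd b**3 + 3b**2 - 9b - 27.

b**3 + 3b**2 - 9b - 27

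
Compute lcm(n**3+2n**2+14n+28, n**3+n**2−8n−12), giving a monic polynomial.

n**5+n**4+6n**3+2n**2−112n−168

By polynomial division,
  n**3+2n**2+14n+28 = (n**3+n**2−8n−12) + (n**2+22n+40)
  n**3+n**2−8n−12 = (n−21)(n**2+22n+40) + (414n+828)
  n**2+22n+40 = ((1/414)n+10/207)(414n+828) + (0)
Last nonzero remainder: 414n+828. Dividing through by 414 gives the monic gcd n+2.
Then lcm(f, g) = f·g / gcd(f, g); expanding and making the result monic gives the answer.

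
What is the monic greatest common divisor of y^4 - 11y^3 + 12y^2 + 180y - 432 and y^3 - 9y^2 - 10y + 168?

y^2 - 2y - 24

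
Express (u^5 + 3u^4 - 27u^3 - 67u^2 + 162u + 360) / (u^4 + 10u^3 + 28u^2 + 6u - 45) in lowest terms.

(u^3 - 5u^2 - 2u + 24)/(u^2 + 2u - 3)

Euclidean algorithm in ℚ[u]:
  u^5 + 3u^4 - 27u^3 - 67u^2 + 162u + 360 = (u - 7)(u^4 + 10u^3 + 28u^2 + 6u - 45) + (15u^3 + 123u^2 + 249u + 45)
  u^4 + 10u^3 + 28u^2 + 6u - 45 = ((1/15)u + 3/25)(15u^3 + 123u^2 + 249u + 45) + (-(84/25)u^2 - (672/25)u - 252/5)
  15u^3 + 123u^2 + 249u + 45 = (-(125/28)u - 25/28)(-(84/25)u^2 - (672/25)u - 252/5) + (0)
Last nonzero remainder: -(84/25)u^2 - (672/25)u - 252/5. Dividing through by -84/25 gives the monic gcd u^2 + 8u + 15.
Cancel u^2 + 8u + 15 from numerator and denominator to get the reduced form.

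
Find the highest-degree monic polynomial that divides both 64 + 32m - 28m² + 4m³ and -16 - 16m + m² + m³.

Apply the Euclidean algorithm:
  4m³ - 28m² + 32m + 64 = (4)(m³ + m² - 16m - 16) + (-32m² + 96m + 128)
  m³ + m² - 16m - 16 = (-(1/32)m - 1/8)(-32m² + 96m + 128) + (0)
Last nonzero remainder: -32m² + 96m + 128. Dividing through by -32 gives the monic gcd m² - 3m - 4.

-4 - 3m + m²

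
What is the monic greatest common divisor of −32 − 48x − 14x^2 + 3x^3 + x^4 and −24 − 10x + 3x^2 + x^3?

Euclidean algorithm in ℚ[x]:
  x^4 + 3x^3 − 14x^2 − 48x − 32 = (x)(x^3 + 3x^2 − 10x − 24) + (−4x^2 − 24x − 32)
  x^3 + 3x^2 − 10x − 24 = (−(1/4)x + 3/4)(−4x^2 − 24x − 32) + (0)
Last nonzero remainder: −4x^2 − 24x − 32. Dividing through by −4 gives the monic gcd x^2 + 6x + 8.

8 + 6x + x^2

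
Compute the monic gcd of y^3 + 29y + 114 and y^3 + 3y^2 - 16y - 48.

Apply the Euclidean algorithm:
  y^3 + 29y + 114 = (y^3 + 3y^2 - 16y - 48) + (-3y^2 + 45y + 162)
  y^3 + 3y^2 - 16y - 48 = (-(1/3)y - 6)(-3y^2 + 45y + 162) + (308y + 924)
  -3y^2 + 45y + 162 = (-(3/308)y + 27/154)(308y + 924) + (0)
Last nonzero remainder: 308y + 924. Dividing through by 308 gives the monic gcd y + 3.

y + 3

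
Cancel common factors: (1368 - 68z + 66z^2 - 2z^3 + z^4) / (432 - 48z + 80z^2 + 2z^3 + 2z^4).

(38 - 4z + z^2)/(12 - 2z + 2z^2)

Repeated division with remainder:
  z^4 - 2z^3 + 66z^2 - 68z + 1368 = (1/2)(2z^4 + 2z^3 + 80z^2 - 48z + 432) + (-3z^3 + 26z^2 - 44z + 1152)
  2z^4 + 2z^3 + 80z^2 - 48z + 432 = (-(2/3)z - 58/9)(-3z^3 + 26z^2 - 44z + 1152) + ((1964/9)z^2 + (3928/9)z + 7856)
  -3z^3 + 26z^2 - 44z + 1152 = (-(27/1964)z + 72/491)((1964/9)z^2 + (3928/9)z + 7856) + (0)
Last nonzero remainder: (1964/9)z^2 + (3928/9)z + 7856. Dividing through by 1964/9 gives the monic gcd z^2 + 2z + 36.
Cancel z^2 + 2z + 36 from numerator and denominator to get the reduced form.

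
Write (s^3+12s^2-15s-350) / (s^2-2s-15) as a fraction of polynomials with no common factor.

(s^2+17s+70)/(s+3)

By polynomial division,
  s^3+12s^2-15s-350 = (s+14)(s^2-2s-15) + (28s-140)
  s^2-2s-15 = ((1/28)s+3/28)(28s-140) + (0)
Last nonzero remainder: 28s-140. Dividing through by 28 gives the monic gcd s-5.
Cancel s-5 from numerator and denominator to get the reduced form.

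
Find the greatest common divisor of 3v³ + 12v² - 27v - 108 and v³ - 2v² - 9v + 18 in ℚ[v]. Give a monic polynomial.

v² - 9

Euclidean algorithm in ℚ[v]:
  3v³ + 12v² - 27v - 108 = (3)(v³ - 2v² - 9v + 18) + (18v² - 162)
  v³ - 2v² - 9v + 18 = ((1/18)v - 1/9)(18v² - 162) + (0)
Last nonzero remainder: 18v² - 162. Dividing through by 18 gives the monic gcd v² - 9.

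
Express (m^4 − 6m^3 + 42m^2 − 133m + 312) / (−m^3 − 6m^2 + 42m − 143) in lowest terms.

Euclidean algorithm in ℚ[m]:
  m^4 − 6m^3 + 42m^2 − 133m + 312 = (−m + 12)(−m^3 − 6m^2 + 42m − 143) + (156m^2 − 780m + 2028)
  −m^3 − 6m^2 + 42m − 143 = (−(1/156)m − 11/156)(156m^2 − 780m + 2028) + (0)
Last nonzero remainder: 156m^2 − 780m + 2028. Dividing through by 156 gives the monic gcd m^2 − 5m + 13.
Cancel m^2 − 5m + 13 from numerator and denominator to get the reduced form.

(−m^2 + m − 24)/(m + 11)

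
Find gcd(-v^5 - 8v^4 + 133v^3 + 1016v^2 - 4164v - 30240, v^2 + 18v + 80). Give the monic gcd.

Apply the Euclidean algorithm:
  -v^5 - 8v^4 + 133v^3 + 1016v^2 - 4164v - 30240 = (-v^3 + 10v^2 + 33v - 378)(v^2 + 18v + 80) + (0)
The last nonzero remainder v^2 + 18v + 80 is already monic.

v^2 + 18v + 80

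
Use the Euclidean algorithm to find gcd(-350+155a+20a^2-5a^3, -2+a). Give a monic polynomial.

Apply the Euclidean algorithm:
  -5a^3+20a^2+155a-350 = (-5a^2+10a+175)(a-2) + (0)
The last nonzero remainder a-2 is already monic.

-2+a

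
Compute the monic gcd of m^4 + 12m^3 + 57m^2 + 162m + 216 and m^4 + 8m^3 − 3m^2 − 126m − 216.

m^2 + 9m + 18

Repeated division with remainder:
  m^4 + 12m^3 + 57m^2 + 162m + 216 = (m^4 + 8m^3 − 3m^2 − 126m − 216) + (4m^3 + 60m^2 + 288m + 432)
  m^4 + 8m^3 − 3m^2 − 126m − 216 = ((1/4)m − 7/4)(4m^3 + 60m^2 + 288m + 432) + (30m^2 + 270m + 540)
  4m^3 + 60m^2 + 288m + 432 = ((2/15)m + 4/5)(30m^2 + 270m + 540) + (0)
Last nonzero remainder: 30m^2 + 270m + 540. Dividing through by 30 gives the monic gcd m^2 + 9m + 18.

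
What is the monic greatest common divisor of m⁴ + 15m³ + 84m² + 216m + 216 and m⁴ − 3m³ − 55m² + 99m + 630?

m² + 9m + 18

Apply the Euclidean algorithm:
  m⁴ + 15m³ + 84m² + 216m + 216 = (m⁴ − 3m³ − 55m² + 99m + 630) + (18m³ + 139m² + 117m − 414)
  m⁴ − 3m³ − 55m² + 99m + 630 = ((1/18)m − 193/324)(18m³ + 139m² + 117m − 414) + ((6901/324)m² + (6901/36)m + 6901/18)
  18m³ + 139m² + 117m − 414 = ((5832/6901)m − 7452/6901)((6901/324)m² + (6901/36)m + 6901/18) + (0)
Last nonzero remainder: (6901/324)m² + (6901/36)m + 6901/18. Dividing through by 6901/324 gives the monic gcd m² + 9m + 18.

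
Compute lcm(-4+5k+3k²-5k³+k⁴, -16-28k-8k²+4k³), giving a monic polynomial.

-4+k+8k²-2k³-4k⁴+k⁵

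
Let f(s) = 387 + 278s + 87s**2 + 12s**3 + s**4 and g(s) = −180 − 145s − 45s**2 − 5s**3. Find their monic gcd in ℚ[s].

Apply the Euclidean algorithm:
  s**4 + 12s**3 + 87s**2 + 278s + 387 = (−(1/5)s − 3/5)(−5s**3 − 45s**2 − 145s − 180) + (31s**2 + 155s + 279)
  −5s**3 − 45s**2 − 145s − 180 = (−(5/31)s − 20/31)(31s**2 + 155s + 279) + (0)
Last nonzero remainder: 31s**2 + 155s + 279. Dividing through by 31 gives the monic gcd s**2 + 5s + 9.

9 + 5s + s**2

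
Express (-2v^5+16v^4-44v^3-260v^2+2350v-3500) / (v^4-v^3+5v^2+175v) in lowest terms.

Repeated division with remainder:
  -2v^5+16v^4-44v^3-260v^2+2350v-3500 = (-2v+14)(v^4-v^3+5v^2+175v) + (-20v^3+20v^2-100v-3500)
  v^4-v^3+5v^2+175v = (-(1/20)v)(-20v^3+20v^2-100v-3500) + (0)
Last nonzero remainder: -20v^3+20v^2-100v-3500. Dividing through by -20 gives the monic gcd v^3-v^2+5v+175.
Cancel v^3-v^2+5v+175 from numerator and denominator to get the reduced form.

(-2v^2+14v-20)/(v)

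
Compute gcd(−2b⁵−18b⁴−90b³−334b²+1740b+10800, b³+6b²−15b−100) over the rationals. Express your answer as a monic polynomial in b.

b²+b−20

Repeated division with remainder:
  −2b⁵−18b⁴−90b³−334b²+1740b+10800 = (−2b²−6b−84)(b³+6b²−15b−100) + (−120b²−120b+2400)
  b³+6b²−15b−100 = (−(1/120)b−1/24)(−120b²−120b+2400) + (0)
Last nonzero remainder: −120b²−120b+2400. Dividing through by −120 gives the monic gcd b²+b−20.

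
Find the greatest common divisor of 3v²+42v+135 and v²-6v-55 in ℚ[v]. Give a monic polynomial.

By polynomial division,
  3v²+42v+135 = (3)(v²-6v-55) + (60v+300)
  v²-6v-55 = ((1/60)v-11/60)(60v+300) + (0)
Last nonzero remainder: 60v+300. Dividing through by 60 gives the monic gcd v+5.

v+5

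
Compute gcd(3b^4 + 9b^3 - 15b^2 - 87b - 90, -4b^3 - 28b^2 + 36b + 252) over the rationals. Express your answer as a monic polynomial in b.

b - 3

Repeated division with remainder:
  3b^4 + 9b^3 - 15b^2 - 87b - 90 = (-(3/4)b + 3)(-4b^3 - 28b^2 + 36b + 252) + (96b^2 - 6b - 846)
  -4b^3 - 28b^2 + 36b + 252 = (-(1/24)b - 113/384)(96b^2 - 6b - 846) + (-(65/64)b + 195/64)
  96b^2 - 6b - 846 = (-(6144/65)b - 18048/65)(-(65/64)b + 195/64) + (0)
Last nonzero remainder: -(65/64)b + 195/64. Dividing through by -65/64 gives the monic gcd b - 3.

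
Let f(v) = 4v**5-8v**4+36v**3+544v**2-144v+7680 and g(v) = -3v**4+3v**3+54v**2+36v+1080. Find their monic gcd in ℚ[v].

Apply the Euclidean algorithm:
  4v**5-8v**4+36v**3+544v**2-144v+7680 = (-(4/3)v+4/3)(-3v**4+3v**3+54v**2+36v+1080) + (104v**3+520v**2+1248v+6240)
  -3v**4+3v**3+54v**2+36v+1080 = (-(3/104)v+9/52)(104v**3+520v**2+1248v+6240) + (0)
Last nonzero remainder: 104v**3+520v**2+1248v+6240. Dividing through by 104 gives the monic gcd v**3+5v**2+12v+60.

v**3+5v**2+12v+60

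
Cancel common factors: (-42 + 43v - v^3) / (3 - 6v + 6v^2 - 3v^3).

(-42 + v + v^2)/(3 - 3v + 3v^2)

Repeated division with remainder:
  -v^3 + 43v - 42 = (1/3)(-3v^3 + 6v^2 - 6v + 3) + (-2v^2 + 45v - 43)
  -3v^3 + 6v^2 - 6v + 3 = ((3/2)v + 123/4)(-2v^2 + 45v - 43) + (-(5301/4)v + 5301/4)
  -2v^2 + 45v - 43 = ((8/5301)v - 172/5301)(-(5301/4)v + 5301/4) + (0)
Last nonzero remainder: -(5301/4)v + 5301/4. Dividing through by -5301/4 gives the monic gcd v - 1.
Cancel v - 1 from numerator and denominator to get the reduced form.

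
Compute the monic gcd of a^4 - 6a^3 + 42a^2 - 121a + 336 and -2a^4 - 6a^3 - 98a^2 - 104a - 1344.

a^2 - a + 21

Apply the Euclidean algorithm:
  a^4 - 6a^3 + 42a^2 - 121a + 336 = (-1/2)(-2a^4 - 6a^3 - 98a^2 - 104a - 1344) + (-9a^3 - 7a^2 - 173a - 336)
  -2a^4 - 6a^3 - 98a^2 - 104a - 1344 = ((2/9)a + 40/81)(-9a^3 - 7a^2 - 173a - 336) + (-(4544/81)a^2 + (4544/81)a - 31808/27)
  -9a^3 - 7a^2 - 173a - 336 = ((729/4544)a + 81/284)(-(4544/81)a^2 + (4544/81)a - 31808/27) + (0)
Last nonzero remainder: -(4544/81)a^2 + (4544/81)a - 31808/27. Dividing through by -4544/81 gives the monic gcd a^2 - a + 21.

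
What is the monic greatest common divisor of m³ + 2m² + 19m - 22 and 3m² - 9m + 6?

m - 1

Apply the Euclidean algorithm:
  m³ + 2m² + 19m - 22 = ((1/3)m + 5/3)(3m² - 9m + 6) + (32m - 32)
  3m² - 9m + 6 = ((3/32)m - 3/16)(32m - 32) + (0)
Last nonzero remainder: 32m - 32. Dividing through by 32 gives the monic gcd m - 1.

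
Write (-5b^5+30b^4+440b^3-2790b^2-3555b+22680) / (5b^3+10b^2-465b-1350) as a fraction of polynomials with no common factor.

(-b^3+18b^2-101b+168)/(b-10)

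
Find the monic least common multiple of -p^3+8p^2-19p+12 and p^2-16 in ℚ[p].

p^4-4p^3-13p^2+64p-48

By polynomial division,
  -p^3+8p^2-19p+12 = (-p+8)(p^2-16) + (-35p+140)
  p^2-16 = (-(1/35)p-4/35)(-35p+140) + (0)
Last nonzero remainder: -35p+140. Dividing through by -35 gives the monic gcd p-4.
Then lcm(f, g) = f·g / gcd(f, g); expanding and making the result monic gives the answer.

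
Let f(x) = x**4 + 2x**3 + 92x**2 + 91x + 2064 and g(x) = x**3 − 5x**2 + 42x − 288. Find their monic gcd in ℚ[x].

Euclidean algorithm in ℚ[x]:
  x**4 + 2x**3 + 92x**2 + 91x + 2064 = (x + 7)(x**3 − 5x**2 + 42x − 288) + (85x**2 + 85x + 4080)
  x**3 − 5x**2 + 42x − 288 = ((1/85)x − 6/85)(85x**2 + 85x + 4080) + (0)
Last nonzero remainder: 85x**2 + 85x + 4080. Dividing through by 85 gives the monic gcd x**2 + x + 48.

x**2 + x + 48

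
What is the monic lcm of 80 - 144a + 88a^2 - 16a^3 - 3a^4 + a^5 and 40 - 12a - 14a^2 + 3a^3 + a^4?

Apply the Euclidean algorithm:
  a^5 - 3a^4 - 16a^3 + 88a^2 - 144a + 80 = (a - 6)(a^4 + 3a^3 - 14a^2 - 12a + 40) + (16a^3 + 16a^2 - 256a + 320)
  a^4 + 3a^3 - 14a^2 - 12a + 40 = ((1/16)a + 1/8)(16a^3 + 16a^2 - 256a + 320) + (0)
Last nonzero remainder: 16a^3 + 16a^2 - 256a + 320. Dividing through by 16 gives the monic gcd a^3 + a^2 - 16a + 20.
Then lcm(f, g) = f·g / gcd(f, g); expanding and making the result monic gives the answer.

160 - 208a + 32a^2 + 56a^3 - 22a^4 - a^5 + a^6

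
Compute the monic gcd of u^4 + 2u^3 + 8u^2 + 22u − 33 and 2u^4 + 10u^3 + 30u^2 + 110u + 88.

u^2 + 11

Apply the Euclidean algorithm:
  u^4 + 2u^3 + 8u^2 + 22u − 33 = (1/2)(2u^4 + 10u^3 + 30u^2 + 110u + 88) + (−3u^3 − 7u^2 − 33u − 77)
  2u^4 + 10u^3 + 30u^2 + 110u + 88 = (−(2/3)u − 16/9)(−3u^3 − 7u^2 − 33u − 77) + (−(40/9)u^2 − 440/9)
  −3u^3 − 7u^2 − 33u − 77 = ((27/40)u + 63/40)(−(40/9)u^2 − 440/9) + (0)
Last nonzero remainder: −(40/9)u^2 − 440/9. Dividing through by −40/9 gives the monic gcd u^2 + 11.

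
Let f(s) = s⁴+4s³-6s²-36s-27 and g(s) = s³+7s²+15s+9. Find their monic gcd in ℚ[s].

s³+7s²+15s+9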